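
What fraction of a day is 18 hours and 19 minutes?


0.7632 (76.32%)

Total minutes: 18×60 + 19 = 1099
Day = 24×60 = 1440 minutes
Fraction = 1099/1440 ≈ 0.7632
As a percentage: 1099/1440 × 100 ≈ 76.32%


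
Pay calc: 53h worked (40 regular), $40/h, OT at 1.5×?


Regular: 40h × $40 = $1600.00
Overtime: 53 - 40 = 13h
OT pay: 13h × $40 × 1.5 = $780.00
Total = $1600.00 + $780.00 = $2380.00

$2380.00


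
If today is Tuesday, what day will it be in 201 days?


Start: Tuesday (index 1)
(1 + 201) mod 7
= 202 mod 7
= 6
Index 6 → Sunday

Sunday


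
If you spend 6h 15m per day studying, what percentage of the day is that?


26.0%

Time: 375 minutes
Day: 1440 minutes
Percentage = (375/1440) × 100 ≈ 26.0%


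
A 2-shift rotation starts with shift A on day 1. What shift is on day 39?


Shifts: A, B
Start: A (index 0)
Day 39: (0 + 39 - 1) mod 2
= 38 mod 2
= 0
Index 0 → shift A

Shift A


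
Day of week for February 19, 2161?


Zeller's congruence:
q=19, m=14, k=60, j=21
h = (19 + ⌊13×15/5⌋ + 60 + ⌊60/4⌋ + ⌊21/4⌋ - 2×21) mod 7
= (19 + 39 + 60 + 15 + 5 - 42) mod 7
= 96 mod 7 = 5
h=5 → Thursday

Thursday


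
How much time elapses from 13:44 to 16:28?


2h 44m

End time in minutes: 16×60 + 28 = 988
Start time in minutes: 13×60 + 44 = 824
Difference = 988 - 824 = 164 minutes
= 2 hours 44 minutes


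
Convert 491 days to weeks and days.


70 weeks 1 days

Weeks: 491 ÷ 7 = 70 remainder 1


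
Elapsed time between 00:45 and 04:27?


3h 42m

End time in minutes: 4×60 + 27 = 267
Start time in minutes: 0×60 + 45 = 45
Difference = 267 - 45 = 222 minutes
= 3 hours 42 minutes


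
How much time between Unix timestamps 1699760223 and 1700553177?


792954 seconds (220.3 hours / 9.18 days)

Difference = 1700553177 - 1699760223 = 792954 seconds
In hours: 792954 / 3600 ≈ 220.3
In days: 792954 / 86400 ≈ 9.18


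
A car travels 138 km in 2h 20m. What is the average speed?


59.1 km/h

Distance: 138 km
Time: 2h 20m = 140 min = 140/60 = 7/3 hours
Speed = 138 ÷ (7/3) = 138 × 3 / 7 = 414/7 ≈ 59.1 km/h


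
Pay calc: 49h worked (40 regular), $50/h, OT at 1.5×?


$2675.00

Regular: 40h × $50 = $2000.00
Overtime: 49 - 40 = 9h
OT pay: 9h × $50 × 1.5 = $675.00
Total = $2000.00 + $675.00 = $2675.00


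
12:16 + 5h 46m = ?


18:02

Start: 736 minutes from midnight
Add: 346 minutes
Total: 1082 minutes
Hours: 1082 ÷ 60 = 18 remainder 2


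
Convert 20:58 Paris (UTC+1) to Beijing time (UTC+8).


Time difference = UTC+8 - UTC+1 = +7 hours
New hour = (20 + 7) mod 24
= 27 mod 24 = 3
Minutes unchanged → 03:58; 27 ≥ 24 → next day

03:58 (next day)


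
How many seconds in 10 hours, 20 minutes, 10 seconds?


Hours: 10 × 3600 = 36000
Minutes: 20 × 60 = 1200
Seconds: 10
Total = 36000 + 1200 + 10 = 37210

37210 seconds


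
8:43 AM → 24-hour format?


Input: 8:43 AM
AM hour stays: 8

08:43


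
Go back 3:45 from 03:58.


00:13

Start: 238 minutes from midnight
Subtract: 225 minutes
Remaining: 238 - 225 = 13
Hours: 0, Minutes: 13


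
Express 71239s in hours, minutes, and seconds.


Hours: 71239 ÷ 3600 = 19 remainder 2839
Minutes: 2839 ÷ 60 = 47 remainder 19
Seconds: 19

19h 47m 19s


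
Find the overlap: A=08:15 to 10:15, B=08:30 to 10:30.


105 minutes

Meeting A: 495-615 (in minutes from midnight)
Meeting B: 510-630
Overlap start = max(495, 510) = 510
Overlap end = min(615, 630) = 615
Overlap = max(0, 615 - 510) = 105 min


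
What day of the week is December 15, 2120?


Sunday

Zeller's congruence:
q=15, m=12, k=20, j=21
h = (15 + ⌊13×13/5⌋ + 20 + ⌊20/4⌋ + ⌊21/4⌋ - 2×21) mod 7
= (15 + 33 + 20 + 5 + 5 - 42) mod 7
= 36 mod 7 = 1
h=1 → Sunday


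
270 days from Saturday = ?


Start: Saturday (index 5)
(5 + 270) mod 7
= 275 mod 7
= 2
Index 2 → Wednesday

Wednesday


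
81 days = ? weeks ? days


11 weeks 4 days

Weeks: 81 ÷ 7 = 11 remainder 4


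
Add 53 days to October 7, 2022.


November 29, 2022

Start: October 7, 2022
Add 53 days
October 7 → November 1: 31 - 7 + 1 = 25 days (53 - 25 = 28 left)
November 1 + 28 = November 29, 2022


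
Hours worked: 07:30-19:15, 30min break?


Total time = (19×60+15) - (7×60+30)
= 1155 - 450 = 705 min
Minus break: 705 - 30 = 675 min
= 11h 15m

11h 15m (675 minutes)


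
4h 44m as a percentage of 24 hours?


0.1972 (19.72%)

Total minutes: 4×60 + 44 = 284
Day = 24×60 = 1440 minutes
Fraction = 284/1440 ≈ 0.1972
As a percentage: 284/1440 × 100 ≈ 19.72%


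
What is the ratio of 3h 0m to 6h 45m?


4:9 (0.44)

Duration 1: 180 minutes
Duration 2: 405 minutes
Ratio = 180:405
GCD = 45
Simplified = 4:9
As a decimal: 4/9 ≈ 0.44


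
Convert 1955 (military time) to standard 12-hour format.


7:55 PM

Hour: 19
19 - 12 = 7 → PM


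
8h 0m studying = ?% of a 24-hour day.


33.3%

Time: 480 minutes
Day: 1440 minutes
Percentage = (480/1440) × 100 ≈ 33.3%


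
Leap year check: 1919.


Rules: divisible by 4 AND (not by 100 OR by 400)
1919 ÷ 4 = 479 remainder 3 → not divisible by 4
Not divisible by 4 → not a leap year

No


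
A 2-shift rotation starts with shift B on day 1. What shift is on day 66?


Shifts: A, B
Start: B (index 1)
Day 66: (1 + 66 - 1) mod 2
= 66 mod 2
= 0
Index 0 → shift A

Shift A


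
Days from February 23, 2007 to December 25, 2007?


305 days

From February 23, 2007 to December 25, 2007
Rest of February 2007: 28 - 23 = 5
Full months: March 31, April 30, May 31, June 30, July 31, August 31, September 30, October 31, November 30
Days into December 2007: 25
Total = 5 + 31 + 30 + 31 + 30 + 31 + 31 + 30 + 31 + 30 + 25 = 305 days


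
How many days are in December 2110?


Month: December (month 12)
December has 31 days

31 days


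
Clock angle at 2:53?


128.5°

Hour hand = 2×30 + 53×0.5 = 86.5°
Minute hand = 53×6 = 318°
Difference = |86.5 - 318| = 231.5°
Since > 180°: 360 - 231.5 = 128.5°


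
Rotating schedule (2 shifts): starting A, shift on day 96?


Shift B

Shifts: A, B
Start: A (index 0)
Day 96: (0 + 96 - 1) mod 2
= 95 mod 2
= 1
Index 1 → shift B


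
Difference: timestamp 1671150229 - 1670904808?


245421 seconds (68.2 hours / 2.84 days)

Difference = 1671150229 - 1670904808 = 245421 seconds
In hours: 245421 / 3600 ≈ 68.2
In days: 245421 / 86400 ≈ 2.84


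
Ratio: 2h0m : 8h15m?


Duration 1: 120 minutes
Duration 2: 495 minutes
Ratio = 120:495
GCD = 15
Simplified = 8:33
As a decimal: 8/33 ≈ 0.24

8:33 (0.24)


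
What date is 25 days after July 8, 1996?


August 2, 1996

Start: July 8, 1996
Add 25 days
July 8 → August 1: 31 - 8 + 1 = 24 days (25 - 24 = 1 left)
August 1 + 1 = August 2, 1996


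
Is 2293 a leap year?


No

Rules: divisible by 4 AND (not by 100 OR by 400)
2293 ÷ 4 = 573 remainder 1 → not divisible by 4
Not divisible by 4 → not a leap year


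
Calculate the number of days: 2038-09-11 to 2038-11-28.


78 days

From September 11, 2038 to November 28, 2038
Rest of September 2038: 30 - 11 = 19
Full months: October 31
Days into November 2038: 28
Total = 19 + 31 + 28 = 78 days


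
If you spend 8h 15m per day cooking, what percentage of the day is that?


Time: 495 minutes
Day: 1440 minutes
Percentage = (495/1440) × 100 ≈ 34.4%

34.4%


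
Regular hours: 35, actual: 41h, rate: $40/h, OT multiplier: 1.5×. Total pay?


$1760.00

Regular: 35h × $40 = $1400.00
Overtime: 41 - 35 = 6h
OT pay: 6h × $40 × 1.5 = $360.00
Total = $1400.00 + $360.00 = $1760.00


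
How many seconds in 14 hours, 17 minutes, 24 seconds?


Hours: 14 × 3600 = 50400
Minutes: 17 × 60 = 1020
Seconds: 24
Total = 50400 + 1020 + 24 = 51444

51444 seconds


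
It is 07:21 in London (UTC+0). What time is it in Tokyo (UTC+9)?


Time difference = UTC+9 - UTC+0 = +9 hours
New hour = (7 + 9) mod 24
= 16 mod 24 = 16
Minutes unchanged → 16:21

16:21


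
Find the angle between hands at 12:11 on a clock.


Hour hand (12 ≡ 0 on the dial): 0×30 + 11×0.5 = 5.5°
Minute hand = 11×6 = 66°
Difference = |5.5 - 66| = 60.5°

60.5°


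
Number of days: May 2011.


Month: May (month 5)
May has 31 days

31 days


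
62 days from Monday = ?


Start: Monday (index 0)
(0 + 62) mod 7
= 62 mod 7
= 6
Index 6 → Sunday

Sunday


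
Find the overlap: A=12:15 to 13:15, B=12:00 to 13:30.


Meeting A: 735-795 (in minutes from midnight)
Meeting B: 720-810
Overlap start = max(735, 720) = 735
Overlap end = min(795, 810) = 795
Overlap = max(0, 795 - 735) = 60 min

60 minutes


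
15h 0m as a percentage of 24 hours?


0.6250 (62.50%)

Total minutes: 15×60 + 0 = 900
Day = 24×60 = 1440 minutes
Fraction = 900/1440 = 0.6250
As a percentage: 900/1440 × 100 = 62.50%


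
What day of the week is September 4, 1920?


Zeller's congruence:
q=4, m=9, k=20, j=19
h = (4 + ⌊13×10/5⌋ + 20 + ⌊20/4⌋ + ⌊19/4⌋ - 2×19) mod 7
= (4 + 26 + 20 + 5 + 4 - 38) mod 7
= 21 mod 7 = 0
h=0 → Saturday

Saturday


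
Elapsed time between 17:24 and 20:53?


3h 29m

End time in minutes: 20×60 + 53 = 1253
Start time in minutes: 17×60 + 24 = 1044
Difference = 1253 - 1044 = 209 minutes
= 3 hours 29 minutes


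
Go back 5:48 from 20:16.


14:28

Start: 1216 minutes from midnight
Subtract: 348 minutes
Remaining: 1216 - 348 = 868
Hours: 14, Minutes: 28


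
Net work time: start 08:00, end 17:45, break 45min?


Total time = (17×60+45) - (8×60+0)
= 1065 - 480 = 585 min
Minus break: 585 - 45 = 540 min
= 9h 0m

9h 0m (540 minutes)


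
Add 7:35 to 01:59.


Start: 119 minutes from midnight
Add: 455 minutes
Total: 574 minutes
Hours: 574 ÷ 60 = 9 remainder 34

09:34


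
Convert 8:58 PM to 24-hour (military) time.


Input: 8:58 PM
PM: 8 + 12 = 20

20:58


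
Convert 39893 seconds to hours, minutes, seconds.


11h 4m 53s

Hours: 39893 ÷ 3600 = 11 remainder 293
Minutes: 293 ÷ 60 = 4 remainder 53
Seconds: 53


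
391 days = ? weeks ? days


55 weeks 6 days

Weeks: 391 ÷ 7 = 55 remainder 6


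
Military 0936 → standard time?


Hour: 9
9 < 12 → AM

9:36 AM


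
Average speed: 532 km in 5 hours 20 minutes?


99.8 km/h

Distance: 532 km
Time: 5h 20m = 320 min = 320/60 = 16/3 hours
Speed = 532 ÷ (16/3) = 532 × 3 / 16 = 1596/16 ≈ 99.8 km/h


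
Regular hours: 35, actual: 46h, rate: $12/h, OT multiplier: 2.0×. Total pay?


$684.00

Regular: 35h × $12 = $420.00
Overtime: 46 - 35 = 11h
OT pay: 11h × $12 × 2.0 = $264.00
Total = $420.00 + $264.00 = $684.00


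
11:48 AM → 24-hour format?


11:48

Input: 11:48 AM
AM hour stays: 11


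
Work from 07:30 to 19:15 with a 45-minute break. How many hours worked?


11h 0m (660 minutes)

Total time = (19×60+15) - (7×60+30)
= 1155 - 450 = 705 min
Minus break: 705 - 45 = 660 min
= 11h 0m


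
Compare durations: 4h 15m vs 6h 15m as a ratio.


17:25 (0.68)

Duration 1: 255 minutes
Duration 2: 375 minutes
Ratio = 255:375
GCD = 15
Simplified = 17:25
As a decimal: 17/25 = 0.68


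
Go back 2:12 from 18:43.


Start: 1123 minutes from midnight
Subtract: 132 minutes
Remaining: 1123 - 132 = 991
Hours: 16, Minutes: 31

16:31


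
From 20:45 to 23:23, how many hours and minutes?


2h 38m

End time in minutes: 23×60 + 23 = 1403
Start time in minutes: 20×60 + 45 = 1245
Difference = 1403 - 1245 = 158 minutes
= 2 hours 38 minutes


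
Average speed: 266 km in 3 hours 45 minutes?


Distance: 266 km
Time: 3h 45m = 225 min = 225/60 = 15/4 hours
Speed = 266 ÷ (15/4) = 266 × 4 / 15 = 1064/15 ≈ 70.9 km/h

70.9 km/h


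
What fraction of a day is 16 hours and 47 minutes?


0.6993 (69.93%)

Total minutes: 16×60 + 47 = 1007
Day = 24×60 = 1440 minutes
Fraction = 1007/1440 ≈ 0.6993
As a percentage: 1007/1440 × 100 ≈ 69.93%


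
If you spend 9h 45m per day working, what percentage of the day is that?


Time: 585 minutes
Day: 1440 minutes
Percentage = (585/1440) × 100 ≈ 40.6%

40.6%


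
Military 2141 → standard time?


9:41 PM

Hour: 21
21 - 12 = 9 → PM


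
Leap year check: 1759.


Rules: divisible by 4 AND (not by 100 OR by 400)
1759 ÷ 4 = 439 remainder 3 → not divisible by 4
Not divisible by 4 → not a leap year

No


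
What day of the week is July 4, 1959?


Saturday

Zeller's congruence:
q=4, m=7, k=59, j=19
h = (4 + ⌊13×8/5⌋ + 59 + ⌊59/4⌋ + ⌊19/4⌋ - 2×19) mod 7
= (4 + 20 + 59 + 14 + 4 - 38) mod 7
= 63 mod 7 = 0
h=0 → Saturday


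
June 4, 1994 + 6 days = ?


June 10, 1994

Start: June 4, 1994
Add 6 days
June 4 + 6 = June 10, 1994


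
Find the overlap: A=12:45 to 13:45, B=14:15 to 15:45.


0 minutes

Meeting A: 765-825 (in minutes from midnight)
Meeting B: 855-945
Overlap start = max(765, 855) = 855
Overlap end = min(825, 945) = 825
Overlap = max(0, 825 - 855) = 0 min


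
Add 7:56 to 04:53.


Start: 293 minutes from midnight
Add: 476 minutes
Total: 769 minutes
Hours: 769 ÷ 60 = 12 remainder 49

12:49


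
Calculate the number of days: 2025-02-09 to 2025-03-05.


24 days

From February 9, 2025 to March 5, 2025
Rest of February 2025: 28 - 9 = 19
Days into March 2025: 5
Total = 19 + 5 = 24 days


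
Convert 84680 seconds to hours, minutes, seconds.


Hours: 84680 ÷ 3600 = 23 remainder 1880
Minutes: 1880 ÷ 60 = 31 remainder 20
Seconds: 20

23h 31m 20s


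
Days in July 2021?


31 days

Month: July (month 7)
July has 31 days


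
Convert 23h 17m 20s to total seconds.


83840 seconds

Hours: 23 × 3600 = 82800
Minutes: 17 × 60 = 1020
Seconds: 20
Total = 82800 + 1020 + 20 = 83840


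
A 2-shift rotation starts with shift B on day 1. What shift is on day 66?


Shifts: A, B
Start: B (index 1)
Day 66: (1 + 66 - 1) mod 2
= 66 mod 2
= 0
Index 0 → shift A

Shift A


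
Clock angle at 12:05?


27.5°

Hour hand (12 ≡ 0 on the dial): 0×30 + 5×0.5 = 2.5°
Minute hand = 5×6 = 30°
Difference = |2.5 - 30| = 27.5°


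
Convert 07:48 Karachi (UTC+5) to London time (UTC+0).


Time difference = UTC+0 - UTC+5 = -5 hours
New hour = (7 -5) mod 24
= 2 mod 24 = 2
Minutes unchanged → 02:48

02:48


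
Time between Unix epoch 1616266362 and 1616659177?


Difference = 1616659177 - 1616266362 = 392815 seconds
In hours: 392815 / 3600 ≈ 109.1
In days: 392815 / 86400 ≈ 4.55

392815 seconds (109.1 hours / 4.55 days)


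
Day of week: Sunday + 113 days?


Start: Sunday (index 6)
(6 + 113) mod 7
= 119 mod 7
= 0
Index 0 → Monday

Monday


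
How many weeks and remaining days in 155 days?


Weeks: 155 ÷ 7 = 22 remainder 1

22 weeks 1 days


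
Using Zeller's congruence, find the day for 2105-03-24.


Tuesday

Zeller's congruence:
q=24, m=3, k=5, j=21
h = (24 + ⌊13×4/5⌋ + 5 + ⌊5/4⌋ + ⌊21/4⌋ - 2×21) mod 7
= (24 + 10 + 5 + 1 + 5 - 42) mod 7
= 3 mod 7 = 3
h=3 → Tuesday


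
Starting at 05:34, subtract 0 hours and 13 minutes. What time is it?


05:21

Start: 334 minutes from midnight
Subtract: 13 minutes
Remaining: 334 - 13 = 321
Hours: 5, Minutes: 21


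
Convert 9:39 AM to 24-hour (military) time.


Input: 9:39 AM
AM hour stays: 9

09:39


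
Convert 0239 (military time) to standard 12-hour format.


2:39 AM

Hour: 2
2 < 12 → AM


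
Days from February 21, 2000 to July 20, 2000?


From February 21, 2000 to July 20, 2000
Rest of February 2000: 29 - 21 = 8
Full months: March 31, April 30, May 31, June 30
Days into July 2000: 20
Total = 8 + 31 + 30 + 31 + 30 + 20 = 150 days

150 days


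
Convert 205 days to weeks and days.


Weeks: 205 ÷ 7 = 29 remainder 2

29 weeks 2 days


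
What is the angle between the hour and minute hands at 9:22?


Hour hand = 9×30 + 22×0.5 = 281.0°
Minute hand = 22×6 = 132°
Difference = |281.0 - 132| = 149.0°

149.0°


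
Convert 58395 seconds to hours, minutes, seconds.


Hours: 58395 ÷ 3600 = 16 remainder 795
Minutes: 795 ÷ 60 = 13 remainder 15
Seconds: 15

16h 13m 15s


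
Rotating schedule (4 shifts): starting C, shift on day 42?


Shifts: A, B, C, D
Start: C (index 2)
Day 42: (2 + 42 - 1) mod 4
= 43 mod 4
= 3
Index 3 → shift D

Shift D


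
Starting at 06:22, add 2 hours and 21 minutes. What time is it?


Start: 382 minutes from midnight
Add: 141 minutes
Total: 523 minutes
Hours: 523 ÷ 60 = 8 remainder 43

08:43


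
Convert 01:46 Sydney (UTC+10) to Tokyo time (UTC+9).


Time difference = UTC+9 - UTC+10 = -1 hours
New hour = (1 -1) mod 24
= 0 mod 24 = 0
Minutes unchanged → 00:46

00:46


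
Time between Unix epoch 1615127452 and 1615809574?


682122 seconds (189.5 hours / 7.89 days)

Difference = 1615809574 - 1615127452 = 682122 seconds
In hours: 682122 / 3600 ≈ 189.5
In days: 682122 / 86400 ≈ 7.89


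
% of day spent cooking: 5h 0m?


Time: 300 minutes
Day: 1440 minutes
Percentage = (300/1440) × 100 ≈ 20.8%

20.8%


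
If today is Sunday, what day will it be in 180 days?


Start: Sunday (index 6)
(6 + 180) mod 7
= 186 mod 7
= 4
Index 4 → Friday

Friday


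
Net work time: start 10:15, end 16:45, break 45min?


5h 45m (345 minutes)

Total time = (16×60+45) - (10×60+15)
= 1005 - 615 = 390 min
Minus break: 390 - 45 = 345 min
= 5h 45m


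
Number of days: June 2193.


30 days

Month: June (month 6)
June has 30 days


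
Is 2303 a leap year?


No

Rules: divisible by 4 AND (not by 100 OR by 400)
2303 ÷ 4 = 575 remainder 3 → not divisible by 4
Not divisible by 4 → not a leap year


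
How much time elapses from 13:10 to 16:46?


End time in minutes: 16×60 + 46 = 1006
Start time in minutes: 13×60 + 10 = 790
Difference = 1006 - 790 = 216 minutes
= 3 hours 36 minutes

3h 36m


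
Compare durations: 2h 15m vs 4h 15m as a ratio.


9:17 (0.53)

Duration 1: 135 minutes
Duration 2: 255 minutes
Ratio = 135:255
GCD = 15
Simplified = 9:17
As a decimal: 9/17 ≈ 0.53


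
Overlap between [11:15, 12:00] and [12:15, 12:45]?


0 minutes

Meeting A: 675-720 (in minutes from midnight)
Meeting B: 735-765
Overlap start = max(675, 735) = 735
Overlap end = min(720, 765) = 720
Overlap = max(0, 720 - 735) = 0 min


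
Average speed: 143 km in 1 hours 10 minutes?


Distance: 143 km
Time: 1h 10m = 70 min = 70/60 = 7/6 hours
Speed = 143 ÷ (7/6) = 143 × 6 / 7 = 858/7 ≈ 122.6 km/h

122.6 km/h


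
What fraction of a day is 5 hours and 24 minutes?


0.2250 (22.50%)

Total minutes: 5×60 + 24 = 324
Day = 24×60 = 1440 minutes
Fraction = 324/1440 = 0.2250
As a percentage: 324/1440 × 100 = 22.50%


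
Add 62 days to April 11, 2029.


Start: April 11, 2029
Add 62 days
April 11 → May 1: 30 - 11 + 1 = 20 days (62 - 20 = 42 left)
May 1 → June 1: 31 - 1 + 1 = 31 days (42 - 31 = 11 left)
June 1 + 11 = June 12, 2029

June 12, 2029


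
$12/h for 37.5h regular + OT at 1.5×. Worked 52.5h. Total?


$720.00

Regular: 37.5h × $12 = $450.00
Overtime: 52.5 - 37.5 = 15.0h
OT pay: 15.0h × $12 × 1.5 = $270.00
Total = $450.00 + $270.00 = $720.00


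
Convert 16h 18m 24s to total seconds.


Hours: 16 × 3600 = 57600
Minutes: 18 × 60 = 1080
Seconds: 24
Total = 57600 + 1080 + 24 = 58704

58704 seconds


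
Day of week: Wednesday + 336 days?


Start: Wednesday (index 2)
(2 + 336) mod 7
= 338 mod 7
= 2
Index 2 → Wednesday

Wednesday


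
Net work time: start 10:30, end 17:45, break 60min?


6h 15m (375 minutes)

Total time = (17×60+45) - (10×60+30)
= 1065 - 630 = 435 min
Minus break: 435 - 60 = 375 min
= 6h 15m


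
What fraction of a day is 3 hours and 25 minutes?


Total minutes: 3×60 + 25 = 205
Day = 24×60 = 1440 minutes
Fraction = 205/1440 ≈ 0.1424
As a percentage: 205/1440 × 100 ≈ 14.24%

0.1424 (14.24%)


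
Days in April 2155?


Month: April (month 4)
April has 30 days

30 days


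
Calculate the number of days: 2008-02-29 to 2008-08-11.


164 days

From February 29, 2008 to August 11, 2008
Rest of February 2008: 29 - 29 = 0
Full months: March 31, April 30, May 31, June 30, July 31
Days into August 2008: 11
Total = 0 + 31 + 30 + 31 + 30 + 31 + 11 = 164 days


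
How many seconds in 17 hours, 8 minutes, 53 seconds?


61733 seconds

Hours: 17 × 3600 = 61200
Minutes: 8 × 60 = 480
Seconds: 53
Total = 61200 + 480 + 53 = 61733


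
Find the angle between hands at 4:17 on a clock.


Hour hand = 4×30 + 17×0.5 = 128.5°
Minute hand = 17×6 = 102°
Difference = |128.5 - 102| = 26.5°

26.5°


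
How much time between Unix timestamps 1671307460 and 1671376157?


68697 seconds (19.1 hours / 0.80 days)

Difference = 1671376157 - 1671307460 = 68697 seconds
In hours: 68697 / 3600 ≈ 19.1
In days: 68697 / 86400 ≈ 0.80


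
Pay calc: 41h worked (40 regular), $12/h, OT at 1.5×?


$498.00

Regular: 40h × $12 = $480.00
Overtime: 41 - 40 = 1h
OT pay: 1h × $12 × 1.5 = $18.00
Total = $480.00 + $18.00 = $498.00


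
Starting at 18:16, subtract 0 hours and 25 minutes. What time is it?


17:51

Start: 1096 minutes from midnight
Subtract: 25 minutes
Remaining: 1096 - 25 = 1071
Hours: 17, Minutes: 51


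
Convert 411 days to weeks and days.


58 weeks 5 days

Weeks: 411 ÷ 7 = 58 remainder 5


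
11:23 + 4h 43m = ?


Start: 683 minutes from midnight
Add: 283 minutes
Total: 966 minutes
Hours: 966 ÷ 60 = 16 remainder 6

16:06


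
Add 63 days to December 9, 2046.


February 10, 2047

Start: December 9, 2046
Add 63 days
December 9 → January 1: 31 - 9 + 1 = 23 days (63 - 23 = 40 left)
January 1 → February 1: 31 - 1 + 1 = 31 days (40 - 31 = 9 left)
February 1 + 9 = February 10, 2047


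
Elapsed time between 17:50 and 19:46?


End time in minutes: 19×60 + 46 = 1186
Start time in minutes: 17×60 + 50 = 1070
Difference = 1186 - 1070 = 116 minutes
= 1 hours 56 minutes

1h 56m


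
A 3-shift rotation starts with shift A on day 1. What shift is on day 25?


Shift A

Shifts: A, B, C
Start: A (index 0)
Day 25: (0 + 25 - 1) mod 3
= 24 mod 3
= 0
Index 0 → shift A


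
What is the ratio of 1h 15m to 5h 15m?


5:21 (0.24)

Duration 1: 75 minutes
Duration 2: 315 minutes
Ratio = 75:315
GCD = 15
Simplified = 5:21
As a decimal: 5/21 ≈ 0.24


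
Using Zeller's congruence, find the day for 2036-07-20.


Zeller's congruence:
q=20, m=7, k=36, j=20
h = (20 + ⌊13×8/5⌋ + 36 + ⌊36/4⌋ + ⌊20/4⌋ - 2×20) mod 7
= (20 + 20 + 36 + 9 + 5 - 40) mod 7
= 50 mod 7 = 1
h=1 → Sunday

Sunday


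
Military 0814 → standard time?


8:14 AM

Hour: 8
8 < 12 → AM


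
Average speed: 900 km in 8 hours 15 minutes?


109.1 km/h

Distance: 900 km
Time: 8h 15m = 495 min = 495/60 = 33/4 hours
Speed = 900 ÷ (33/4) = 900 × 4 / 33 = 3600/33 ≈ 109.1 km/h


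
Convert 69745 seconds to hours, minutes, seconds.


Hours: 69745 ÷ 3600 = 19 remainder 1345
Minutes: 1345 ÷ 60 = 22 remainder 25
Seconds: 25

19h 22m 25s


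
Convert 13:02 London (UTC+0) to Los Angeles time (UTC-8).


Time difference = UTC-8 - UTC+0 = -8 hours
New hour = (13 -8) mod 24
= 5 mod 24 = 5
Minutes unchanged → 05:02

05:02


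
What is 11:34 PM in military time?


23:34

Input: 11:34 PM
PM: 11 + 12 = 23


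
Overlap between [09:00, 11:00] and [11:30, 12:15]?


0 minutes

Meeting A: 540-660 (in minutes from midnight)
Meeting B: 690-735
Overlap start = max(540, 690) = 690
Overlap end = min(660, 735) = 660
Overlap = max(0, 660 - 690) = 0 min


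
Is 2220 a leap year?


Rules: divisible by 4 AND (not by 100 OR by 400)
2220 ÷ 4 = 555 exactly → divisible by 4
2220 ÷ 100 = 22 remainder 20 → not divisible by 100
Divisible by 4 but not by 100 → leap year

Yes


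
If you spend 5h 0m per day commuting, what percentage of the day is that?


20.8%

Time: 300 minutes
Day: 1440 minutes
Percentage = (300/1440) × 100 ≈ 20.8%


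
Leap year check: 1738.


No

Rules: divisible by 4 AND (not by 100 OR by 400)
1738 ÷ 4 = 434 remainder 2 → not divisible by 4
Not divisible by 4 → not a leap year


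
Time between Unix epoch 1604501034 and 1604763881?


262847 seconds (73.0 hours / 3.04 days)

Difference = 1604763881 - 1604501034 = 262847 seconds
In hours: 262847 / 3600 ≈ 73.0
In days: 262847 / 86400 ≈ 3.04


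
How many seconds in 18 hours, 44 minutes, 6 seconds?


67446 seconds

Hours: 18 × 3600 = 64800
Minutes: 44 × 60 = 2640
Seconds: 6
Total = 64800 + 2640 + 6 = 67446


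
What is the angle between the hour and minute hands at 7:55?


92.5°

Hour hand = 7×30 + 55×0.5 = 237.5°
Minute hand = 55×6 = 330°
Difference = |237.5 - 330| = 92.5°


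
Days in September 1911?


30 days

Month: September (month 9)
September has 30 days


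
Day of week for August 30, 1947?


Zeller's congruence:
q=30, m=8, k=47, j=19
h = (30 + ⌊13×9/5⌋ + 47 + ⌊47/4⌋ + ⌊19/4⌋ - 2×19) mod 7
= (30 + 23 + 47 + 11 + 4 - 38) mod 7
= 77 mod 7 = 0
h=0 → Saturday

Saturday


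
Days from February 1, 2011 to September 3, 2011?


From February 1, 2011 to September 3, 2011
Rest of February 2011: 28 - 1 = 27
Full months: March 31, April 30, May 31, June 30, July 31, August 31
Days into September 2011: 3
Total = 27 + 31 + 30 + 31 + 30 + 31 + 31 + 3 = 214 days

214 days


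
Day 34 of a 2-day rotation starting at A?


Shifts: A, B
Start: A (index 0)
Day 34: (0 + 34 - 1) mod 2
= 33 mod 2
= 1
Index 1 → shift B

Shift B


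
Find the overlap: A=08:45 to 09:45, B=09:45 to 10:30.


0 minutes

Meeting A: 525-585 (in minutes from midnight)
Meeting B: 585-630
Overlap start = max(525, 585) = 585
Overlap end = min(585, 630) = 585
Overlap = max(0, 585 - 585) = 0 min


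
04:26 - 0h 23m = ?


04:03

Start: 266 minutes from midnight
Subtract: 23 minutes
Remaining: 266 - 23 = 243
Hours: 4, Minutes: 3


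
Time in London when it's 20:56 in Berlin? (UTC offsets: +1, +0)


19:56

Time difference = UTC+0 - UTC+1 = -1 hours
New hour = (20 -1) mod 24
= 19 mod 24 = 19
Minutes unchanged → 19:56


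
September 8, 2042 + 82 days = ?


November 29, 2042

Start: September 8, 2042
Add 82 days
September 8 → October 1: 30 - 8 + 1 = 23 days (82 - 23 = 59 left)
October 1 → November 1: 31 - 1 + 1 = 31 days (59 - 31 = 28 left)
November 1 + 28 = November 29, 2042


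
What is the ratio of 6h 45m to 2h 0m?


27:8 (3.38)

Duration 1: 405 minutes
Duration 2: 120 minutes
Ratio = 405:120
GCD = 15
Simplified = 27:8
As a decimal: 27/8 ≈ 3.38


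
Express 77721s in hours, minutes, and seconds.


Hours: 77721 ÷ 3600 = 21 remainder 2121
Minutes: 2121 ÷ 60 = 35 remainder 21
Seconds: 21

21h 35m 21s


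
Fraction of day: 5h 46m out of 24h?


Total minutes: 5×60 + 46 = 346
Day = 24×60 = 1440 minutes
Fraction = 346/1440 ≈ 0.2403
As a percentage: 346/1440 × 100 ≈ 24.03%

0.2403 (24.03%)


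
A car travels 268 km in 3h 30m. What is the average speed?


Distance: 268 km
Time: 3h 30m = 210 min = 210/60 = 7/2 hours
Speed = 268 ÷ (7/2) = 268 × 2 / 7 = 536/7 ≈ 76.6 km/h

76.6 km/h


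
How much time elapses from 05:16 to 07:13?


End time in minutes: 7×60 + 13 = 433
Start time in minutes: 5×60 + 16 = 316
Difference = 433 - 316 = 117 minutes
= 1 hours 57 minutes

1h 57m


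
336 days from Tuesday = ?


Tuesday

Start: Tuesday (index 1)
(1 + 336) mod 7
= 337 mod 7
= 1
Index 1 → Tuesday


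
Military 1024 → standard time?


10:24 AM

Hour: 10
10 < 12 → AM


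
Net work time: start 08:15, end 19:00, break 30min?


Total time = (19×60+0) - (8×60+15)
= 1140 - 495 = 645 min
Minus break: 645 - 30 = 615 min
= 10h 15m

10h 15m (615 minutes)


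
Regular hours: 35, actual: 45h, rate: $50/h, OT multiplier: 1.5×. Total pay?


Regular: 35h × $50 = $1750.00
Overtime: 45 - 35 = 10h
OT pay: 10h × $50 × 1.5 = $750.00
Total = $1750.00 + $750.00 = $2500.00

$2500.00


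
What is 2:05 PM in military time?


14:05

Input: 2:05 PM
PM: 2 + 12 = 14


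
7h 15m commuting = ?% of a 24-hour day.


30.2%

Time: 435 minutes
Day: 1440 minutes
Percentage = (435/1440) × 100 ≈ 30.2%


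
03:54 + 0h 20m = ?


Start: 234 minutes from midnight
Add: 20 minutes
Total: 254 minutes
Hours: 254 ÷ 60 = 4 remainder 14

04:14


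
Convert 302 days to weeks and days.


Weeks: 302 ÷ 7 = 43 remainder 1

43 weeks 1 days


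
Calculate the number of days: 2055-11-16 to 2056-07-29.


From November 16, 2055 to July 29, 2056
Rest of November 2055: 30 - 16 = 14
Full months: December 31, January 31, February 2056 29, March 31, April 30, May 31, June 30
Days into July 2056: 29
Total = 14 + 31 + 31 + 29 + 31 + 30 + 31 + 30 + 29 = 256 days

256 days


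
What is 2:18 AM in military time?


02:18

Input: 2:18 AM
AM hour stays: 2


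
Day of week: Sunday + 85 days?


Start: Sunday (index 6)
(6 + 85) mod 7
= 91 mod 7
= 0
Index 0 → Monday

Monday


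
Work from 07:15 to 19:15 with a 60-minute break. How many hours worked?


11h 0m (660 minutes)

Total time = (19×60+15) - (7×60+15)
= 1155 - 435 = 720 min
Minus break: 720 - 60 = 660 min
= 11h 0m


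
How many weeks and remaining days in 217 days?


Weeks: 217 ÷ 7 = 31 remainder 0

31 weeks 0 days


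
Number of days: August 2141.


31 days

Month: August (month 8)
August has 31 days


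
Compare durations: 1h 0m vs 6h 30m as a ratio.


2:13 (0.15)

Duration 1: 60 minutes
Duration 2: 390 minutes
Ratio = 60:390
GCD = 30
Simplified = 2:13
As a decimal: 2/13 ≈ 0.15


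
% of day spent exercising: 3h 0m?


12.5%

Time: 180 minutes
Day: 1440 minutes
Percentage = (180/1440) × 100 = 12.5%


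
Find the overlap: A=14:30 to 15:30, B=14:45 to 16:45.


Meeting A: 870-930 (in minutes from midnight)
Meeting B: 885-1005
Overlap start = max(870, 885) = 885
Overlap end = min(930, 1005) = 930
Overlap = max(0, 930 - 885) = 45 min

45 minutes


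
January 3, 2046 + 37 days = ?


Start: January 3, 2046
Add 37 days
January 3 → February 1: 31 - 3 + 1 = 29 days (37 - 29 = 8 left)
February 1 + 8 = February 9, 2046

February 9, 2046


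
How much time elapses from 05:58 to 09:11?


3h 13m

End time in minutes: 9×60 + 11 = 551
Start time in minutes: 5×60 + 58 = 358
Difference = 551 - 358 = 193 minutes
= 3 hours 13 minutes


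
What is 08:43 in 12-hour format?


Hour: 8
8 < 12 → AM

8:43 AM


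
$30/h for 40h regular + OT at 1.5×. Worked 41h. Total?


Regular: 40h × $30 = $1200.00
Overtime: 41 - 40 = 1h
OT pay: 1h × $30 × 1.5 = $45.00
Total = $1200.00 + $45.00 = $1245.00

$1245.00


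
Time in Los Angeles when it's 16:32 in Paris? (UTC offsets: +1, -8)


07:32

Time difference = UTC-8 - UTC+1 = -9 hours
New hour = (16 -9) mod 24
= 7 mod 24 = 7
Minutes unchanged → 07:32


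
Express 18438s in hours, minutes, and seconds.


5h 7m 18s

Hours: 18438 ÷ 3600 = 5 remainder 438
Minutes: 438 ÷ 60 = 7 remainder 18
Seconds: 18


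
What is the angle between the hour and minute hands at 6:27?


Hour hand = 6×30 + 27×0.5 = 193.5°
Minute hand = 27×6 = 162°
Difference = |193.5 - 162| = 31.5°

31.5°


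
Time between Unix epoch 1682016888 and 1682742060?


725172 seconds (201.4 hours / 8.39 days)

Difference = 1682742060 - 1682016888 = 725172 seconds
In hours: 725172 / 3600 ≈ 201.4
In days: 725172 / 86400 ≈ 8.39


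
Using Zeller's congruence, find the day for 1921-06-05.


Sunday

Zeller's congruence:
q=5, m=6, k=21, j=19
h = (5 + ⌊13×7/5⌋ + 21 + ⌊21/4⌋ + ⌊19/4⌋ - 2×19) mod 7
= (5 + 18 + 21 + 5 + 4 - 38) mod 7
= 15 mod 7 = 1
h=1 → Sunday


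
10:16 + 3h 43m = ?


13:59

Start: 616 minutes from midnight
Add: 223 minutes
Total: 839 minutes
Hours: 839 ÷ 60 = 13 remainder 59


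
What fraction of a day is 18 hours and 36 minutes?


Total minutes: 18×60 + 36 = 1116
Day = 24×60 = 1440 minutes
Fraction = 1116/1440 = 0.7750
As a percentage: 1116/1440 × 100 = 77.50%

0.7750 (77.50%)


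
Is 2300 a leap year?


No

Rules: divisible by 4 AND (not by 100 OR by 400)
2300 ÷ 4 = 575 exactly → divisible by 4
2300 ÷ 100 = 23 exactly → divisible by 100
2300 ÷ 400 = 5 remainder 300 → not divisible by 400
Divisible by 100 but not by 400 → not a leap year


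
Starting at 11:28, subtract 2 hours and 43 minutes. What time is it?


08:45

Start: 688 minutes from midnight
Subtract: 163 minutes
Remaining: 688 - 163 = 525
Hours: 8, Minutes: 45


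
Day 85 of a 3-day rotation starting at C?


Shift C

Shifts: A, B, C
Start: C (index 2)
Day 85: (2 + 85 - 1) mod 3
= 86 mod 3
= 2
Index 2 → shift C


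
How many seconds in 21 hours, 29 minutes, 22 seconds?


Hours: 21 × 3600 = 75600
Minutes: 29 × 60 = 1740
Seconds: 22
Total = 75600 + 1740 + 22 = 77362

77362 seconds


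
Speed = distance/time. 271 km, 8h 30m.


31.9 km/h

Distance: 271 km
Time: 8h 30m = 510 min = 510/60 = 17/2 hours
Speed = 271 ÷ (17/2) = 271 × 2 / 17 = 542/17 ≈ 31.9 km/h


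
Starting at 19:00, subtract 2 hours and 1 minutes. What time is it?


16:59

Start: 1140 minutes from midnight
Subtract: 121 minutes
Remaining: 1140 - 121 = 1019
Hours: 16, Minutes: 59


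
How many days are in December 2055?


Month: December (month 12)
December has 31 days

31 days


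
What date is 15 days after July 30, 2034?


Start: July 30, 2034
Add 15 days
July 30 → August 1: 31 - 30 + 1 = 2 days (15 - 2 = 13 left)
August 1 + 13 = August 14, 2034

August 14, 2034


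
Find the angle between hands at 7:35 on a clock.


Hour hand = 7×30 + 35×0.5 = 227.5°
Minute hand = 35×6 = 210°
Difference = |227.5 - 210| = 17.5°

17.5°


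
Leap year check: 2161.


Rules: divisible by 4 AND (not by 100 OR by 400)
2161 ÷ 4 = 540 remainder 1 → not divisible by 4
Not divisible by 4 → not a leap year

No


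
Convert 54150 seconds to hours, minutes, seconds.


Hours: 54150 ÷ 3600 = 15 remainder 150
Minutes: 150 ÷ 60 = 2 remainder 30
Seconds: 30

15h 2m 30s


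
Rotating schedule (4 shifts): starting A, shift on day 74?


Shift B

Shifts: A, B, C, D
Start: A (index 0)
Day 74: (0 + 74 - 1) mod 4
= 73 mod 4
= 1
Index 1 → shift B


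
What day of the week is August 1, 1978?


Zeller's congruence:
q=1, m=8, k=78, j=19
h = (1 + ⌊13×9/5⌋ + 78 + ⌊78/4⌋ + ⌊19/4⌋ - 2×19) mod 7
= (1 + 23 + 78 + 19 + 4 - 38) mod 7
= 87 mod 7 = 3
h=3 → Tuesday

Tuesday


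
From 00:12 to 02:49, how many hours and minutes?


End time in minutes: 2×60 + 49 = 169
Start time in minutes: 0×60 + 12 = 12
Difference = 169 - 12 = 157 minutes
= 2 hours 37 minutes

2h 37m


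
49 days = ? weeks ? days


Weeks: 49 ÷ 7 = 7 remainder 0

7 weeks 0 days


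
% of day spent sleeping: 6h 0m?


Time: 360 minutes
Day: 1440 minutes
Percentage = (360/1440) × 100 = 25.0%

25.0%


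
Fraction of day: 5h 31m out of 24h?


0.2299 (22.99%)

Total minutes: 5×60 + 31 = 331
Day = 24×60 = 1440 minutes
Fraction = 331/1440 ≈ 0.2299
As a percentage: 331/1440 × 100 ≈ 22.99%


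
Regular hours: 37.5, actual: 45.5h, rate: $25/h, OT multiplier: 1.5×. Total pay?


Regular: 37.5h × $25 = $937.50
Overtime: 45.5 - 37.5 = 8.0h
OT pay: 8.0h × $25 × 1.5 = $300.00
Total = $937.50 + $300.00 = $1237.50

$1237.50


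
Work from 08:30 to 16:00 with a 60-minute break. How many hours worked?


6h 30m (390 minutes)

Total time = (16×60+0) - (8×60+30)
= 960 - 510 = 450 min
Minus break: 450 - 60 = 390 min
= 6h 30m


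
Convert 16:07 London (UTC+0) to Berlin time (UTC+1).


17:07

Time difference = UTC+1 - UTC+0 = +1 hours
New hour = (16 + 1) mod 24
= 17 mod 24 = 17
Minutes unchanged → 17:07


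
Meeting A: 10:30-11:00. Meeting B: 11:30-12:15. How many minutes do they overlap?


Meeting A: 630-660 (in minutes from midnight)
Meeting B: 690-735
Overlap start = max(630, 690) = 690
Overlap end = min(660, 735) = 660
Overlap = max(0, 660 - 690) = 0 min

0 minutes


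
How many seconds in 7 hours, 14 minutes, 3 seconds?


26043 seconds

Hours: 7 × 3600 = 25200
Minutes: 14 × 60 = 840
Seconds: 3
Total = 25200 + 840 + 3 = 26043


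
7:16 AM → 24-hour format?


Input: 7:16 AM
AM hour stays: 7

07:16


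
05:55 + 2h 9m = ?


08:04

Start: 355 minutes from midnight
Add: 129 minutes
Total: 484 minutes
Hours: 484 ÷ 60 = 8 remainder 4


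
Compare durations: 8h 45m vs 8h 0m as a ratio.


35:32 (1.09)

Duration 1: 525 minutes
Duration 2: 480 minutes
Ratio = 525:480
GCD = 15
Simplified = 35:32
As a decimal: 35/32 ≈ 1.09


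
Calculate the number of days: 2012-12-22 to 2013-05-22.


From December 22, 2012 to May 22, 2013
Rest of December 2012: 31 - 22 = 9
Full months: January 31, February 2013 28, March 31, April 30
Days into May 2013: 22
Total = 9 + 31 + 28 + 31 + 30 + 22 = 151 days

151 days


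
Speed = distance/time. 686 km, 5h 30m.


Distance: 686 km
Time: 5h 30m = 330 min = 330/60 = 11/2 hours
Speed = 686 ÷ (11/2) = 686 × 2 / 11 = 1372/11 ≈ 124.7 km/h

124.7 km/h


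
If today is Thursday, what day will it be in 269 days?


Sunday

Start: Thursday (index 3)
(3 + 269) mod 7
= 272 mod 7
= 6
Index 6 → Sunday


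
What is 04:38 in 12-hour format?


Hour: 4
4 < 12 → AM

4:38 AM


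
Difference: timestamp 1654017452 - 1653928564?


Difference = 1654017452 - 1653928564 = 88888 seconds
In hours: 88888 / 3600 ≈ 24.7
In days: 88888 / 86400 ≈ 1.03

88888 seconds (24.7 hours / 1.03 days)


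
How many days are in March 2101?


31 days

Month: March (month 3)
March has 31 days


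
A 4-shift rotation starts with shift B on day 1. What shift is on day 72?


Shift A

Shifts: A, B, C, D
Start: B (index 1)
Day 72: (1 + 72 - 1) mod 4
= 72 mod 4
= 0
Index 0 → shift A


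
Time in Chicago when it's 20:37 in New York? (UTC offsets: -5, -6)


19:37

Time difference = UTC-6 - UTC-5 = -1 hours
New hour = (20 -1) mod 24
= 19 mod 24 = 19
Minutes unchanged → 19:37


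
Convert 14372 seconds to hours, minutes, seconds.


3h 59m 32s

Hours: 14372 ÷ 3600 = 3 remainder 3572
Minutes: 3572 ÷ 60 = 59 remainder 32
Seconds: 32


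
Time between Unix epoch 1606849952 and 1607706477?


856525 seconds (237.9 hours / 9.91 days)

Difference = 1607706477 - 1606849952 = 856525 seconds
In hours: 856525 / 3600 ≈ 237.9
In days: 856525 / 86400 ≈ 9.91


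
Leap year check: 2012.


Yes

Rules: divisible by 4 AND (not by 100 OR by 400)
2012 ÷ 4 = 503 exactly → divisible by 4
2012 ÷ 100 = 20 remainder 12 → not divisible by 100
Divisible by 4 but not by 100 → leap year


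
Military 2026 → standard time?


Hour: 20
20 - 12 = 8 → PM

8:26 PM


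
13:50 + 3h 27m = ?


Start: 830 minutes from midnight
Add: 207 minutes
Total: 1037 minutes
Hours: 1037 ÷ 60 = 17 remainder 17

17:17


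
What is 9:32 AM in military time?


09:32

Input: 9:32 AM
AM hour stays: 9


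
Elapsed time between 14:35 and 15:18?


End time in minutes: 15×60 + 18 = 918
Start time in minutes: 14×60 + 35 = 875
Difference = 918 - 875 = 43 minutes
= 0 hours 43 minutes

0h 43m


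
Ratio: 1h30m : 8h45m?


Duration 1: 90 minutes
Duration 2: 525 minutes
Ratio = 90:525
GCD = 15
Simplified = 6:35
As a decimal: 6/35 ≈ 0.17

6:35 (0.17)


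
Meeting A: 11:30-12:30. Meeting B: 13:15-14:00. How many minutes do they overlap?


0 minutes

Meeting A: 690-750 (in minutes from midnight)
Meeting B: 795-840
Overlap start = max(690, 795) = 795
Overlap end = min(750, 840) = 750
Overlap = max(0, 750 - 795) = 0 min


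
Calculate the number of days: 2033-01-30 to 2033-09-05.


218 days

From January 30, 2033 to September 5, 2033
Rest of January 2033: 31 - 30 = 1
Full months: February 2033 28, March 31, April 30, May 31, June 30, July 31, August 31
Days into September 2033: 5
Total = 1 + 28 + 31 + 30 + 31 + 30 + 31 + 31 + 5 = 218 days
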